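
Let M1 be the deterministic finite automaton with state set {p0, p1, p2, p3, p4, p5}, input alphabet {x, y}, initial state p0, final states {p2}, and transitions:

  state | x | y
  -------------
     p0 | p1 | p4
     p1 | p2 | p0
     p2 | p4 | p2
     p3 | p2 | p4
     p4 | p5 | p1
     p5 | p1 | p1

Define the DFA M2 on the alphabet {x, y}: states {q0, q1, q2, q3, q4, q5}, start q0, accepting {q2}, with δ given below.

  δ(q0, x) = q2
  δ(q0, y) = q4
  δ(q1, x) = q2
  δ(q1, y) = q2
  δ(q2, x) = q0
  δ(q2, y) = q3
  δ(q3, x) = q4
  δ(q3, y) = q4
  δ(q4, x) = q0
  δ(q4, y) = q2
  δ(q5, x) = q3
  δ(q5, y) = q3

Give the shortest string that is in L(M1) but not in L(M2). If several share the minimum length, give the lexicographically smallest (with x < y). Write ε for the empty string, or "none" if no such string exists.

The string xx is accepted by M1 but not by M2.
No shorter string lies in the difference, and xx is the lexicographically first length-2 string in L(M1) \ L(M2).

xx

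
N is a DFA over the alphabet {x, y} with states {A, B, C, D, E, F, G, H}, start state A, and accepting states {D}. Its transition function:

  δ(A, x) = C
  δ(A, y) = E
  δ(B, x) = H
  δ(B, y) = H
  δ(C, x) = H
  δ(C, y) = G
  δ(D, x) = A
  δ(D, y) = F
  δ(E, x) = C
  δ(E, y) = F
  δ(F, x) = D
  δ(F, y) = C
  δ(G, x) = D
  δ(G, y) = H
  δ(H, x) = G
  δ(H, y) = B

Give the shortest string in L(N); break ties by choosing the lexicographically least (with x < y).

xyx

A breadth-first search from A reaches an accepting state first via the path A → C → G → D on input xyx.
No string of length < 3 is accepted (BFS exhausts all shorter strings without reaching an accepting state), and xyx is the lexicographically least accepting string of length 3.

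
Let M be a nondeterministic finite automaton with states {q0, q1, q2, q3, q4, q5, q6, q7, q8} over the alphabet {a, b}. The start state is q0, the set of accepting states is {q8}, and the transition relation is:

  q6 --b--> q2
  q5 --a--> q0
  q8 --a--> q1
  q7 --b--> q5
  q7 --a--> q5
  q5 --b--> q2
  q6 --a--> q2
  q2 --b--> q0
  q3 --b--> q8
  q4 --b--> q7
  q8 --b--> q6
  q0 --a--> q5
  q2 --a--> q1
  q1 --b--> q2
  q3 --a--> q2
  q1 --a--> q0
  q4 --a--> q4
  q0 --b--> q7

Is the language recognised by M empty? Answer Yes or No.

Yes

The states reachable from the start state are {q0, q1, q2, q5, q7}.
None of the accepting states {q8} is reachable, so no string is accepted and L(M) = ∅.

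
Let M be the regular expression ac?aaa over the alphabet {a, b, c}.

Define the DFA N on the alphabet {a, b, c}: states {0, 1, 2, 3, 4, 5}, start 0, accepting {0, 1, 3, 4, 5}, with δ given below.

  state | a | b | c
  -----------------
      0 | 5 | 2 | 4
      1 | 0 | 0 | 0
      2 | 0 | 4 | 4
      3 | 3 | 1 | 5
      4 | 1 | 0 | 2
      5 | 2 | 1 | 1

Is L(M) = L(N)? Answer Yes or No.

No

The string acaaa is accepted by M but rejected by N.
So L(M) ≠ L(N).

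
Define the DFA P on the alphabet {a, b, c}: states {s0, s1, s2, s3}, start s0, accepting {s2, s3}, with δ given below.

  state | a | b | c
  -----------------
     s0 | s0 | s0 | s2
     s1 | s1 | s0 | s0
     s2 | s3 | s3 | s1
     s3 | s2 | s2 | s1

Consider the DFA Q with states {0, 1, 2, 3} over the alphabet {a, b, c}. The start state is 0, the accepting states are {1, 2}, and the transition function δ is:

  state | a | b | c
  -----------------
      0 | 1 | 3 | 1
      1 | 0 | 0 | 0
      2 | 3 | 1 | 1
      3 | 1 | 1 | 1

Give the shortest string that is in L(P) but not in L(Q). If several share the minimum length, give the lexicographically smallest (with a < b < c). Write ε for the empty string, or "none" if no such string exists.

The string ac is accepted by P but not by Q.
No shorter string lies in the difference, and ac is the lexicographically first length-2 string in L(P) \ L(Q).

ac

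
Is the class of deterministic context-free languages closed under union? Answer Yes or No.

No

{aⁿbⁿ : n≥0} and {aⁿb²ⁿ : n≥0} are each accepted by a deterministic PDA (push the a's; pop one per b, respectively one per two b's), but their union U is not. Suppose a DPDA M accepted U. Being deterministic, M has a single run on aⁿb²ⁿ, and since aⁿbⁿ ∈ U that run passes through an accepting configuration right after consuming the prefix aⁿbⁿ and then goes on to accept again after n more b's. Build an ordinary (nondeterministic) PDA M′ that simulates M on a's and b's and, at any moment when M is in an accepting state, may switch to a second mode in which it reads only c's, feeding each c to M as a b; M′ accepts when M does. Then M′ accepts aⁱbʲcᵏ (k≥1) exactly when both aⁱbʲ ∈ U and aⁱbʲ⁺ᵏ ∈ U, and checking the four cases (i=j or j=2i, combined with j+k=i or j+k=2i) leaves only i=j=k: so L(M′) ∩ a*b*c⁺ = {aⁿbⁿcⁿ : n≥1} would be context-free, which it is not (pumping lemma) — contradiction. (The union is an unambiguous CFL; it is determinism, not unambiguity, that fails.)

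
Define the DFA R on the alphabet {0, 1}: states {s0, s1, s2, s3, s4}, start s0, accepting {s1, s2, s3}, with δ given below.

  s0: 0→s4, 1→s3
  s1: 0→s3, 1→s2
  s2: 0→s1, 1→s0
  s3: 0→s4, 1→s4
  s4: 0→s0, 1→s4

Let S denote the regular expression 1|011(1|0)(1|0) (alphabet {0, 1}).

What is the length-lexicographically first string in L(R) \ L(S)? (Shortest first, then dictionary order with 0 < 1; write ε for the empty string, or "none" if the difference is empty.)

001

The string 001 is accepted by R but not by S.
No shorter string lies in the difference, and 001 is the lexicographically first length-3 string in L(R) \ L(S).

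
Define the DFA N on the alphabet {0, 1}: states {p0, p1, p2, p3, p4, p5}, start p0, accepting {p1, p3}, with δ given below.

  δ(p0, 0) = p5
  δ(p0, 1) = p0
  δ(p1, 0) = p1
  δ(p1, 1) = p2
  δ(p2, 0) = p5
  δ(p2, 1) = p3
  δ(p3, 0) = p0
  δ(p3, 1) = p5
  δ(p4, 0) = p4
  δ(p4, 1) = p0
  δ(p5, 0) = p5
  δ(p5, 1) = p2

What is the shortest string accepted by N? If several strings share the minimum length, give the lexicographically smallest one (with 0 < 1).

011

A breadth-first search from p0 reaches an accepting state first via the path p0 → p5 → p2 → p3 on input 011.
No string of length < 3 is accepted (BFS exhausts all shorter strings without reaching an accepting state), and 011 is the lexicographically least accepting string of length 3.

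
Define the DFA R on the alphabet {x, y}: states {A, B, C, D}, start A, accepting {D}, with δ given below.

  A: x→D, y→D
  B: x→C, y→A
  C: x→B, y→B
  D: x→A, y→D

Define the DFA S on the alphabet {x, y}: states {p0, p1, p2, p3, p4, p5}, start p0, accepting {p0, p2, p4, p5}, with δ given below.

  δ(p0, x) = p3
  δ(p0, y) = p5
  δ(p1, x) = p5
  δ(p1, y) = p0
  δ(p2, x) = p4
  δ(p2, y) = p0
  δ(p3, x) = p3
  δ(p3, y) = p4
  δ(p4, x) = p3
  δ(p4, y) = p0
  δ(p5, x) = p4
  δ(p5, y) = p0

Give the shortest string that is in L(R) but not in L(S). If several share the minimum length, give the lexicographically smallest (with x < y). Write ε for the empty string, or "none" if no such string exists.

The string x is accepted by R but not by S.
No shorter string lies in the difference, and x is the lexicographically first length-1 string in L(R) \ L(S).

x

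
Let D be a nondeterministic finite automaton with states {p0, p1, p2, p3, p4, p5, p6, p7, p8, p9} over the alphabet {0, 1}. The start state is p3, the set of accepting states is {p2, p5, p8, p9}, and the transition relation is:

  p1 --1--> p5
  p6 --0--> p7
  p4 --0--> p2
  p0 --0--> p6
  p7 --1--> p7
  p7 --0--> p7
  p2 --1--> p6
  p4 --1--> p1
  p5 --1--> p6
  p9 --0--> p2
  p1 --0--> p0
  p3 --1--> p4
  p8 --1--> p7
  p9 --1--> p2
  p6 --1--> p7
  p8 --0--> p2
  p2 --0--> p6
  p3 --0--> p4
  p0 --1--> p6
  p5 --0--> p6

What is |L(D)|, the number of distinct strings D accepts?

The useful subgraph on states {p1, p2, p3, p4, p5} is acyclic, so L(D) is finite; the longest accepting path visits 4 useful states, giving maximum string length 3.
Counting accepting paths from p3 by length: 2 of length 2, 2 of length 3. Total 4.

4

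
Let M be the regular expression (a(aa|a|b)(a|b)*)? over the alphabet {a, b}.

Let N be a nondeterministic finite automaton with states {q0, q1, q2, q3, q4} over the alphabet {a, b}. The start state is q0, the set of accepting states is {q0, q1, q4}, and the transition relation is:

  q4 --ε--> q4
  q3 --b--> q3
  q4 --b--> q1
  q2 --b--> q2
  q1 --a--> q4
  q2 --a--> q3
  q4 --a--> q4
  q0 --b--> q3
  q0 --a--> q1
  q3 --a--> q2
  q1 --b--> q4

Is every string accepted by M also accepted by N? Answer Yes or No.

Yes

Converting the expression M to a DFA (subset construction, then merging equivalent states) gives the minimal DFA with states {m0, m1, m2, m3}, start state m0, accepting states {m0, m3} and transitions m0: a→m1, b→m2; m1: a→m3, b→m3; m2: a→m2, b→m2; m3: a→m3, b→m3.
Exploring the product automaton M × N from the start pair (m0, q0), following both machines on each input symbol, reaches 6 state pairs: (m0, q0), (m1, q1), (m2, q3), (m3, q4), (m2, q2), (m3, q1).
M accepts in {m0, m3} and N accepts in {q0, q1, q4}. The reachable pairs whose M-component is accepting are (m0, q0), (m3, q4), (m3, q1); in each of them the N-component is accepting too, so the product for L(M) \ L(N) (M-component accepting, N-component rejecting) has no reachable accepting pair and the difference is empty.
Hence every string in L(M) is also in L(N).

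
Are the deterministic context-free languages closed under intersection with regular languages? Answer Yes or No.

Yes

Run the DPDA and a DFA for the regular language in lock-step (product of the two finite controls, one shared stack, the DFA component advancing only on genuine input moves); the result is still deterministic and accepts when both components accept.
So the deterministic context-free languages are closed under intersection with a regular language.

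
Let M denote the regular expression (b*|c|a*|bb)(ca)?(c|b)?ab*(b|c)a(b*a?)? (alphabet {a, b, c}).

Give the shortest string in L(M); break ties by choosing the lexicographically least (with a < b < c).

By inspection of the expression, no string of length less than 3 matches, and aba is the lexicographically first match of length 3.

aba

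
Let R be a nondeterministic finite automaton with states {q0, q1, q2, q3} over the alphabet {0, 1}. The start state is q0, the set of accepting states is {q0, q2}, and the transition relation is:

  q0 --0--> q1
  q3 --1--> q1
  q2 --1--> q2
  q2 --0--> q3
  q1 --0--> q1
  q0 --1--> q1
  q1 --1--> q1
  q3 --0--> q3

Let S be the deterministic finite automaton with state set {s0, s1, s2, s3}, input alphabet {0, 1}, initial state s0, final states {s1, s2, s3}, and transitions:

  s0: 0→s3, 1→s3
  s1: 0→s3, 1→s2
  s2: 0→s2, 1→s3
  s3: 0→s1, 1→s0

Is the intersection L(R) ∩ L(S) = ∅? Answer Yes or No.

Yes

Exploring the product automaton R × S from the start pair (q0, s0), following both machines on each input symbol, reaches 5 state pairs: (q0, s0), (q1, s3), (q1, s1), (q1, s0), (q1, s2).
R accepts in {q0, q2} and S accepts in {s1, s2, s3}; no reachable pair has both components accepting, so no string drives both machines to acceptance simultaneously and L(R) ∩ L(S) = ∅.
So no string is accepted by both, and the intersection is empty.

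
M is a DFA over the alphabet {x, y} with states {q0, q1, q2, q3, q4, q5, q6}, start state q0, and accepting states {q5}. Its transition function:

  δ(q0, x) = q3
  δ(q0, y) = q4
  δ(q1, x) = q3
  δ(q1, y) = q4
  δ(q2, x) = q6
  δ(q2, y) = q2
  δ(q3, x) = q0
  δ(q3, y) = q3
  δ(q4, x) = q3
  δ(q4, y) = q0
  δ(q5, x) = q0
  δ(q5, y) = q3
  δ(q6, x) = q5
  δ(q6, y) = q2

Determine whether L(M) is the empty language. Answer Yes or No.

Yes

The states reachable from the start state are {q0, q3, q4}.
None of the accepting states {q5} is reachable, so no string is accepted and L(M) = ∅.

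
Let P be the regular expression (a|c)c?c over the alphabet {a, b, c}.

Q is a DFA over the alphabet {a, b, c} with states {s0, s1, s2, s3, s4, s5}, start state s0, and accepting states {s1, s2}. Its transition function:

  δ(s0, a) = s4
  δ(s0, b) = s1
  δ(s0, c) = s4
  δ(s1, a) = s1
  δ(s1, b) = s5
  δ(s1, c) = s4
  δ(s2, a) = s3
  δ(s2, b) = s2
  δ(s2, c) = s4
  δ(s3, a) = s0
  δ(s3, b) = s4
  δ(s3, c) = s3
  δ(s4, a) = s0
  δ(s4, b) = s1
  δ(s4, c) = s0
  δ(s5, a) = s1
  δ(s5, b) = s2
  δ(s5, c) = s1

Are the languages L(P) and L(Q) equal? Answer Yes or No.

No

The string ac is accepted by P but rejected by Q.
So L(P) ≠ L(Q).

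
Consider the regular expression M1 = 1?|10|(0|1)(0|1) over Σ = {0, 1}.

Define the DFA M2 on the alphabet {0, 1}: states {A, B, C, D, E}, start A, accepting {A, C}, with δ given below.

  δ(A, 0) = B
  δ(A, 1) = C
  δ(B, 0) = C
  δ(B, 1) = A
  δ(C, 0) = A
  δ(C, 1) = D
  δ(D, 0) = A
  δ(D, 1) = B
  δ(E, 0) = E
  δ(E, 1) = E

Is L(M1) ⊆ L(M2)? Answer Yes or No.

The string 11 is in L(M1) but not in L(M2).
So L(M1) ⊄ L(M2).

No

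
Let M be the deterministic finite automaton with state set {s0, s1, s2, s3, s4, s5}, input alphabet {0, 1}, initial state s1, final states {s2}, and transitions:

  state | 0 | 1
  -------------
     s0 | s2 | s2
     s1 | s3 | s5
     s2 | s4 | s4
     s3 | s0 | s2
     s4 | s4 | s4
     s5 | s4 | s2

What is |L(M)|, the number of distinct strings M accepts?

The useful subgraph on states {s0, s1, s2, s3, s5} is acyclic, so L(M) is finite; the longest accepting path visits 4 useful states, giving maximum string length 3.
Counting accepting paths from s1 by length: 2 of length 2, 2 of length 3. Total 4.

4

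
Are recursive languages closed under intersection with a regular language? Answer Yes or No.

A regular language is decidable (simulate its DFA), so run that check and the decider for L and accept iff both accept; everything halts.
So the recursive languages are closed under intersection with a regular language.

Yes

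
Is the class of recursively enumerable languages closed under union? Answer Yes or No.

Yes

Simulate recognisers for L₁ and L₂ in parallel, alternating one step of each, and accept as soon as either accepts.
So the recursively enumerable languages are closed under union.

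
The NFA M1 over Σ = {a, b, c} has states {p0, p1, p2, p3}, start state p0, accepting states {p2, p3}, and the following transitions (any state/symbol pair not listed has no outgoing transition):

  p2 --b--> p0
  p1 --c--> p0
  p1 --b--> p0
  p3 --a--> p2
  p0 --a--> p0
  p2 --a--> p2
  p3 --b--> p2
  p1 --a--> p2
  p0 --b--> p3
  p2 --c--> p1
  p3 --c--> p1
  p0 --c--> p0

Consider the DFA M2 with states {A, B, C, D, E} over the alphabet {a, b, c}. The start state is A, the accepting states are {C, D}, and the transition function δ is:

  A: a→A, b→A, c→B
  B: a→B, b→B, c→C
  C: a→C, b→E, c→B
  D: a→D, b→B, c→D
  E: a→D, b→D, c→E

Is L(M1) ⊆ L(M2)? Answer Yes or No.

No

The string b is in L(M1) but not in L(M2).
So L(M1) ⊄ L(M2).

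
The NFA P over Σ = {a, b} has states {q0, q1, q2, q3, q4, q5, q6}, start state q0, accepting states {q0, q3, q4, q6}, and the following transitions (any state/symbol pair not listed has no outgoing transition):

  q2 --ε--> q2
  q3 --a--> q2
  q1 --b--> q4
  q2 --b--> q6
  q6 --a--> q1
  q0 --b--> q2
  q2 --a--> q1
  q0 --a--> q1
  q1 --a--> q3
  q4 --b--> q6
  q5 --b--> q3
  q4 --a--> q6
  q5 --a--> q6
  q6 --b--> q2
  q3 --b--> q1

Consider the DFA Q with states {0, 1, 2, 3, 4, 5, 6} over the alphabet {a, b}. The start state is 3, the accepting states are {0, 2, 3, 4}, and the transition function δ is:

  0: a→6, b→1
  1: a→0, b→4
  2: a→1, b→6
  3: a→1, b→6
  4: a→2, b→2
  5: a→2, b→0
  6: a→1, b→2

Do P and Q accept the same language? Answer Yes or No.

Yes

Exploring the product automaton P × Q from the start pair (q0, 3), following both machines on each input symbol, reaches 6 state pairs: (q0, 3), (q1, 1), (q2, 6), (q3, 0), (q4, 4), (q6, 2).
P accepts in {q0, q3, q4, q6} and Q accepts in {0, 2, 3, 4}. In every reachable pair the two components are either both accepting — (q0, 3), (q3, 0), (q4, 4), (q6, 2) — or both non-accepting, so no string is accepted by exactly one of the machines: L(P) \ L(Q) and L(Q) \ L(P) are both empty.
Hence every string is accepted by P iff it is accepted by Q, and the two languages coincide.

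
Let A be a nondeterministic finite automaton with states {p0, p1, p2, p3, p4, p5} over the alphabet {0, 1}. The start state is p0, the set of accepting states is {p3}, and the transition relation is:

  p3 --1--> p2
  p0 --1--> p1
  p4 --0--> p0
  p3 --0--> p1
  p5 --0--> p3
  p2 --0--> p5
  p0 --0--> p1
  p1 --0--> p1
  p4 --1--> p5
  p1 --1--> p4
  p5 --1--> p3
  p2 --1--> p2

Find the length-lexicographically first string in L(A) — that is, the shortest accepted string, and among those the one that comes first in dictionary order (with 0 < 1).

0110

A breadth-first search from p0 reaches an accepting state first via the path p0 → p1 → p4 → p5 → p3 on input 0110.
No string of length < 4 is accepted (BFS exhausts all shorter strings without reaching an accepting state), and 0110 is the lexicographically least accepting string of length 4.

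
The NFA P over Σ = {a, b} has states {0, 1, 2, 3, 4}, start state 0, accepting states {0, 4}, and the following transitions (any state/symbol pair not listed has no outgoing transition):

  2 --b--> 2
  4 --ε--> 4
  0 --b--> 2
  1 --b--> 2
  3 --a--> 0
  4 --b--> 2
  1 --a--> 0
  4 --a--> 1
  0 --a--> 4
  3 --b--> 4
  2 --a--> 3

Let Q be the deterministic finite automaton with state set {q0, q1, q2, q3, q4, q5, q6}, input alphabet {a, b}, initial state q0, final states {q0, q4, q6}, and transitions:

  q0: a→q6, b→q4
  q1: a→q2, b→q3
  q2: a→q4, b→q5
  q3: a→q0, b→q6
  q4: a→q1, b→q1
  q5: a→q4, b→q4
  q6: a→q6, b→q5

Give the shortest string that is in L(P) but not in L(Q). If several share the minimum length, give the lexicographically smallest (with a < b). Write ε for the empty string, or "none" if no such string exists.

baa

The string baa is accepted by P but not by Q.
No shorter string lies in the difference, and baa is the lexicographically first length-3 string in L(P) \ L(Q).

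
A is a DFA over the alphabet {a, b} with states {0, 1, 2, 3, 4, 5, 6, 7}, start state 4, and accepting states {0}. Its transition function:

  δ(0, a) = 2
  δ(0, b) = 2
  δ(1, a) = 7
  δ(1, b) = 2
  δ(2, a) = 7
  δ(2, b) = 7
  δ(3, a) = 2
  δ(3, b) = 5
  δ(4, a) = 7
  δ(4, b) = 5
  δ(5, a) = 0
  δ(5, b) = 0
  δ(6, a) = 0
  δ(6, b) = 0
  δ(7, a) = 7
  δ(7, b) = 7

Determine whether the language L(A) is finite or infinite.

The useful states (reachable from 4 and able to reach an accepting state) are {0, 4, 5}.
Restricted to these states the transition graph has no cycle, so every accepting path has bounded length and L is finite.

finite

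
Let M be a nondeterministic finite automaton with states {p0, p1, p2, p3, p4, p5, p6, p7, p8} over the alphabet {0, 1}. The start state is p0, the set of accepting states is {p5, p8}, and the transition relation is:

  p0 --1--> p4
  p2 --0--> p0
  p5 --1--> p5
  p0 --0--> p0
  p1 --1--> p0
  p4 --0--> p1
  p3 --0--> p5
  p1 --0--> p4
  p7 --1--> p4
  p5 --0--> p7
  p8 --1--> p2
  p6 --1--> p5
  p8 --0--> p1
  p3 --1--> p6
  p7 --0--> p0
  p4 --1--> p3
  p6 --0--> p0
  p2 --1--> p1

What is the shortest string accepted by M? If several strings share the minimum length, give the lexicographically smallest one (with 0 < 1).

A breadth-first search from p0 reaches an accepting state first via the path p0 → p4 → p3 → p5 on input 110.
No string of length < 3 is accepted (BFS exhausts all shorter strings without reaching an accepting state), and 110 is the lexicographically least accepting string of length 3.

110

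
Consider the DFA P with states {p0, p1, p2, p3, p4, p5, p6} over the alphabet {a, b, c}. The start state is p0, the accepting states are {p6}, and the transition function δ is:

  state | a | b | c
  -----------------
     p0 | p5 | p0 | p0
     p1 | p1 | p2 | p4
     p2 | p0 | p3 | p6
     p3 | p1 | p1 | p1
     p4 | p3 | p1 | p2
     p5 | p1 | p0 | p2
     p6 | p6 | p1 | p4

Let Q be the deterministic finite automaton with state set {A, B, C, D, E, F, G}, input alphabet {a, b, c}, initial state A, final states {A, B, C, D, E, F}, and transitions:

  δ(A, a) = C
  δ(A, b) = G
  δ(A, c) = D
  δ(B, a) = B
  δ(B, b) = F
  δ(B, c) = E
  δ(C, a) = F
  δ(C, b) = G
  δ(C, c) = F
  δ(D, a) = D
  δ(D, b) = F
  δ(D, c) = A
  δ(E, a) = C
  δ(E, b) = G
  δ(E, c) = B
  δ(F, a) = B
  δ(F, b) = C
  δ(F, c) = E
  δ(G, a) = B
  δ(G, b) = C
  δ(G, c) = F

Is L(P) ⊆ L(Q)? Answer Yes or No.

Exploring the product automaton P × Q from the start pair (p0, A), following both machines on each input symbol, reaches 41 state pairs: (p0, A), (p5, C), (p0, G), (p0, D), (p1, F), (p2, F), (p5, B), (p0, C), (p0, F), (p5, D), (p1, B), (p2, C), (p4, E), (p0, B), (p3, C), (p6, E), (p2, E), (p5, F), (p0, E), (p1, D), (p2, A), (p3, G), (p6, F), (p1, G), (p2, B), (p6, C), (p4, B), (p6, B), (p4, A), (p6, D), (p1, C), (p4, F), (p3, F), (p3, B), (p2, D), (p2, G), (p1, E), (p6, A), (p4, D), (p3, D), (p1, A).
P accepts in {p6} and Q accepts in {A, B, C, D, E, F}. The reachable pairs whose P-component is accepting are (p6, E), (p6, F), (p6, C), (p6, B), (p6, D), (p6, A); in each of them the Q-component is accepting too, so the product for L(P) \ L(Q) (P-component accepting, Q-component rejecting) has no reachable accepting pair and the difference is empty.
Hence every string in L(P) is also in L(Q).

Yes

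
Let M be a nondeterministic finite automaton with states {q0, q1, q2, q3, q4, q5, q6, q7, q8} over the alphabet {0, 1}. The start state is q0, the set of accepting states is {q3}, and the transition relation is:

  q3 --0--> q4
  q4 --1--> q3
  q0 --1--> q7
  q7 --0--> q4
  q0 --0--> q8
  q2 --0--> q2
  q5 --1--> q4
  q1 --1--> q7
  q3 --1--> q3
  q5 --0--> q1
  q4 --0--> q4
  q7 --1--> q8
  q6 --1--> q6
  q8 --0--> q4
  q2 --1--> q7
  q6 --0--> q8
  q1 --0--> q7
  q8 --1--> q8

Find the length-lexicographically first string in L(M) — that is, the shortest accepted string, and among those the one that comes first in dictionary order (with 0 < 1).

A breadth-first search from q0 reaches an accepting state first via the path q0 → q8 → q4 → q3 on input 001.
No string of length < 3 is accepted (BFS exhausts all shorter strings without reaching an accepting state), and 001 is the lexicographically least accepting string of length 3.

001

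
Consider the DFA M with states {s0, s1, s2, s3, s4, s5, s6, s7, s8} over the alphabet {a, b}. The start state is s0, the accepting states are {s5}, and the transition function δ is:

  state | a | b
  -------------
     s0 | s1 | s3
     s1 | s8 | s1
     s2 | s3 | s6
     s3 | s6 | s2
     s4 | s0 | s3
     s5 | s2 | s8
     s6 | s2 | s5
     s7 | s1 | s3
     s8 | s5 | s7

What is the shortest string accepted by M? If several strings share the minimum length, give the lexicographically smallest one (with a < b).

aaa

A breadth-first search from s0 reaches an accepting state first via the path s0 → s1 → s8 → s5 on input aaa.
No string of length < 3 is accepted (BFS exhausts all shorter strings without reaching an accepting state), and aaa is the lexicographically least accepting string of length 3.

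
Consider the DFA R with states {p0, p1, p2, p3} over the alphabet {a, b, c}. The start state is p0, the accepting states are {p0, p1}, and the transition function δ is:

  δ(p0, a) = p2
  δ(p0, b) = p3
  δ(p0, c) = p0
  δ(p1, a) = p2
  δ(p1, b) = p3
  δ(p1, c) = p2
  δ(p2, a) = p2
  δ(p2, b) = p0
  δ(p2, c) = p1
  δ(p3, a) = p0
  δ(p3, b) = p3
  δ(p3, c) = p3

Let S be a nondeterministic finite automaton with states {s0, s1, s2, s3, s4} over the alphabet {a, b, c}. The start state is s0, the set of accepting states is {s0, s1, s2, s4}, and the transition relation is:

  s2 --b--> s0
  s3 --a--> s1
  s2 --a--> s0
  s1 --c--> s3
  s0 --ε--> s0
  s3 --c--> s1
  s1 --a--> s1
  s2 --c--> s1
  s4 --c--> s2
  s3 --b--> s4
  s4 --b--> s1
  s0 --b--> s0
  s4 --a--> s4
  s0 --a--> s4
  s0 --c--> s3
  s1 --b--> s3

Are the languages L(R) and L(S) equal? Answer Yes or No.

No

The string c is accepted by R but rejected by S.
So L(R) ≠ L(S).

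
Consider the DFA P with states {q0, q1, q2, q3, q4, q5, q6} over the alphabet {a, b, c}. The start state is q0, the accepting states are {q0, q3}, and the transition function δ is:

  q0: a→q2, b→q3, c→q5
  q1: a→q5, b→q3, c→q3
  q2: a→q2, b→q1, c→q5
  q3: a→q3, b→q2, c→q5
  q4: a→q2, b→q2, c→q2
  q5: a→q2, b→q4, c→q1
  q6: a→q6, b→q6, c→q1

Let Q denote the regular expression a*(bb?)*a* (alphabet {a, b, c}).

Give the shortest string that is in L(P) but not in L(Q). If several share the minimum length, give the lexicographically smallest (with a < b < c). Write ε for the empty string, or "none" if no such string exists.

abc

The string abc is accepted by P but not by Q.
No shorter string lies in the difference, and abc is the lexicographically first length-3 string in L(P) \ L(Q).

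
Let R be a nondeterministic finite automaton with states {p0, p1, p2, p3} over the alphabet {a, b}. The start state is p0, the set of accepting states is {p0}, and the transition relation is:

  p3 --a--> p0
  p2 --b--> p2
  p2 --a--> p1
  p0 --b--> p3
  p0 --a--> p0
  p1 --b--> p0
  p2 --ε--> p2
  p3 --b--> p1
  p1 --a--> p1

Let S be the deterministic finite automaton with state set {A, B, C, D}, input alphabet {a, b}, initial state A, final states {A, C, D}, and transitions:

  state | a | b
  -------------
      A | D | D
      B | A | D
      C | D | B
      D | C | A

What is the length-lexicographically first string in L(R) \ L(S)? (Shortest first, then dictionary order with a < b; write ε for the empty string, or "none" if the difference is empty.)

abbab

The string abbab is accepted by R but not by S.
No shorter string lies in the difference, and abbab is the lexicographically first length-5 string in L(R) \ L(S).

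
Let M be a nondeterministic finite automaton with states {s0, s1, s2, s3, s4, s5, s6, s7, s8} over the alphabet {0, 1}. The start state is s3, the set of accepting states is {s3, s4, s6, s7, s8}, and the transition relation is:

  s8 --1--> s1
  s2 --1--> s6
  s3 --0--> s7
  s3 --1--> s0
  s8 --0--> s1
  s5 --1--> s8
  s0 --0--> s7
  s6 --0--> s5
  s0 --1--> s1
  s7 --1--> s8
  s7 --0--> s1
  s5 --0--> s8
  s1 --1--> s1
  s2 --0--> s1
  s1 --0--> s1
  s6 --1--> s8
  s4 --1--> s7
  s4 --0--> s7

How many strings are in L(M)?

The useful subgraph on states {s0, s3, s7, s8} is acyclic, so L(M) is finite; the longest accepting path visits 4 useful states, giving maximum string length 3.
Counting accepting paths from s3 by length: 1 of length 0, 1 of length 1, 2 of length 2, 1 of length 3. Total 5.

5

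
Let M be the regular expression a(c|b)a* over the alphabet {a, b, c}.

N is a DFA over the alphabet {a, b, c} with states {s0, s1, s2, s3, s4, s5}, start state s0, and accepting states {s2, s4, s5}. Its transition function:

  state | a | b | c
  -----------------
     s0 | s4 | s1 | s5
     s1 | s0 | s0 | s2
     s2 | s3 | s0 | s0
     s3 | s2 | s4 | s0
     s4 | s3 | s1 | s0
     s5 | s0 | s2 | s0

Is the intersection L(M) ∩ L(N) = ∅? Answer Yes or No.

No

The string aca is accepted by both M and N.
Hence L(M) ∩ L(N) ≠ ∅.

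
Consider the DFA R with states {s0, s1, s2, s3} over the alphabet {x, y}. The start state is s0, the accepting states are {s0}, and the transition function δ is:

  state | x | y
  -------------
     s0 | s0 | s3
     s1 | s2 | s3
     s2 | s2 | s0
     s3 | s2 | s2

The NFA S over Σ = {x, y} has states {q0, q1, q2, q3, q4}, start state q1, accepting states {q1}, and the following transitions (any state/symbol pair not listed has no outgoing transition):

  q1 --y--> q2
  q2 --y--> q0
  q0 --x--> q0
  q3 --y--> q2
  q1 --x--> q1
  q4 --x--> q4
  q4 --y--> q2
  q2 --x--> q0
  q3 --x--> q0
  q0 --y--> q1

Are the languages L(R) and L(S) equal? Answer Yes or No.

Exploring the product automaton R × S from the start pair (s0, q1), following both machines on each input symbol, reaches 3 state pairs: (s0, q1), (s3, q2), (s2, q0).
R accepts in {s0} and S accepts in {q1}. In every reachable pair the two components are either both accepting — (s0, q1) — or both non-accepting, so no string is accepted by exactly one of the machines: L(R) \ L(S) and L(S) \ L(R) are both empty.
Hence every string is accepted by R iff it is accepted by S, and the two languages coincide.

Yes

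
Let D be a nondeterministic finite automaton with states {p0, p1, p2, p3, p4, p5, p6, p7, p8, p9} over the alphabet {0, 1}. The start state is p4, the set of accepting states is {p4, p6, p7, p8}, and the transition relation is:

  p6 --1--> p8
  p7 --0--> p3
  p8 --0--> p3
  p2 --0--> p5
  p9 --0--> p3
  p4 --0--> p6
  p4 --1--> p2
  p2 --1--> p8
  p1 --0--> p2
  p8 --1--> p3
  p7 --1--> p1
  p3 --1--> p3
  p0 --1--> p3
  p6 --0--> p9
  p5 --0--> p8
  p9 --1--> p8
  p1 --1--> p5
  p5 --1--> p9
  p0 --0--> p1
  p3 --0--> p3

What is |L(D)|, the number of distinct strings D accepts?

The useful subgraph on states {p2, p4, p5, p6, p8, p9} is acyclic, so L(D) is finite; the longest accepting path visits 5 useful states, giving maximum string length 4.
Counting accepting paths from p4 by length: 1 of length 0, 1 of length 1, 2 of length 2, 2 of length 3, 1 of length 4. Total 7.

7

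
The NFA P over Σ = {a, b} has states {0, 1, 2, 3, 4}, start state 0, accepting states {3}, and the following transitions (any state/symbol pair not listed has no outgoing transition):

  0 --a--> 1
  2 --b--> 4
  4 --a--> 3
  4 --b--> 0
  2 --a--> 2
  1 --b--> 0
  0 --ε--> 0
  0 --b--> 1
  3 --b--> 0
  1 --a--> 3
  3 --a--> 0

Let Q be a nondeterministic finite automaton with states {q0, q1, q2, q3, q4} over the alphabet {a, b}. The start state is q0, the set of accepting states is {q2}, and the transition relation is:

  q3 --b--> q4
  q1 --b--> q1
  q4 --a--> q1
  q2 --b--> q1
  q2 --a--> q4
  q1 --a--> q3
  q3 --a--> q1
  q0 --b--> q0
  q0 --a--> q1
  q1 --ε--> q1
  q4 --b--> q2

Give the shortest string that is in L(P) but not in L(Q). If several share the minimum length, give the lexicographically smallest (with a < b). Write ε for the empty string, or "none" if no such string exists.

The string aa is accepted by P but not by Q.
No shorter string lies in the difference, and aa is the lexicographically first length-2 string in L(P) \ L(Q).

aa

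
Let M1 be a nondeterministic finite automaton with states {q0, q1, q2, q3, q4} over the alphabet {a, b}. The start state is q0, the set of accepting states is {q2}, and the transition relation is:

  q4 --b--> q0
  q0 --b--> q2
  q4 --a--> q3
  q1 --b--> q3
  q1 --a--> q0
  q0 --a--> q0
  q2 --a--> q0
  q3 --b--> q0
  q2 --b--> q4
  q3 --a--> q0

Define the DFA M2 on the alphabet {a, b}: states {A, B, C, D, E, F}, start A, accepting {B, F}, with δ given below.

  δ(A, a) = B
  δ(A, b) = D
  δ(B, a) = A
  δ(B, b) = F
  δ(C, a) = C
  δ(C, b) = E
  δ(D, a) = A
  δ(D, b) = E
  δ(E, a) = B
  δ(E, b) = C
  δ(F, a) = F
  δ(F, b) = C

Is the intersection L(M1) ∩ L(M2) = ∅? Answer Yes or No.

The string ab is accepted by both M1 and M2.
Hence L(M1) ∩ L(M2) ≠ ∅.

No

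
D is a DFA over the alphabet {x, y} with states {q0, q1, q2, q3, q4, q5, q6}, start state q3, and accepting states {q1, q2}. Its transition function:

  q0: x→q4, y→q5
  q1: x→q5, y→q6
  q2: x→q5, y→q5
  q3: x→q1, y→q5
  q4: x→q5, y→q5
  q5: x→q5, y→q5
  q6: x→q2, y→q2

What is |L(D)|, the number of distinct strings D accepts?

The useful subgraph on states {q1, q2, q3, q6} is acyclic, so L(D) is finite; the longest accepting path visits 4 useful states, giving maximum string length 3.
Counting accepting paths from q3 by length: 1 of length 1, 2 of length 3. Total 3.

3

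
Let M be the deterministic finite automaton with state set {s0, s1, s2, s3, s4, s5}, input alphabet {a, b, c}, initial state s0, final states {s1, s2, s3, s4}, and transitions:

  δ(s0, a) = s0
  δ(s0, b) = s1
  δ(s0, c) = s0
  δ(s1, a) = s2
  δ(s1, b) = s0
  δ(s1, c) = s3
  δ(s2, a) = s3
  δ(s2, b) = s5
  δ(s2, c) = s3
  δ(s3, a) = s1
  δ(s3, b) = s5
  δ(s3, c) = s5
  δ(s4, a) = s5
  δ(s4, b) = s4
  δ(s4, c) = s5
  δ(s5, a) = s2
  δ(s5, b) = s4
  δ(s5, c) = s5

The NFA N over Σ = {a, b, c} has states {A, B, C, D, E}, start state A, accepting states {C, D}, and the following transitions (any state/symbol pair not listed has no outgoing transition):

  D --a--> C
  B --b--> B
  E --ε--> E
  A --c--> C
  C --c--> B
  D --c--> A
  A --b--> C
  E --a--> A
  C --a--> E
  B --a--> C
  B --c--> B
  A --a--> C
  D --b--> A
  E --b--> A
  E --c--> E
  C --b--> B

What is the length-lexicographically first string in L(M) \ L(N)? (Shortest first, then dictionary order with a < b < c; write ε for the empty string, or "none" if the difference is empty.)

The string ab is accepted by M but not by N.
No shorter string lies in the difference, and ab is the lexicographically first length-2 string in L(M) \ L(N).

ab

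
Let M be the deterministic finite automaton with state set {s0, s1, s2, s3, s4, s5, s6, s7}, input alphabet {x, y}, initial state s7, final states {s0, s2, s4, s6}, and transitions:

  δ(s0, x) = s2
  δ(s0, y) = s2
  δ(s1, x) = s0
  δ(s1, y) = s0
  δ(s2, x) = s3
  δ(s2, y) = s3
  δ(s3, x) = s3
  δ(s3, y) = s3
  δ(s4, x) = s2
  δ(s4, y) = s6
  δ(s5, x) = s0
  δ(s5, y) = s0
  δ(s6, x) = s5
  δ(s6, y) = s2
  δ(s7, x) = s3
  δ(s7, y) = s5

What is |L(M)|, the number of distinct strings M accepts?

The useful subgraph on states {s0, s2, s5, s7} is acyclic, so L(M) is finite; the longest accepting path visits 4 useful states, giving maximum string length 3.
Counting accepting paths from s7 by length: 2 of length 2, 4 of length 3. Total 6.

6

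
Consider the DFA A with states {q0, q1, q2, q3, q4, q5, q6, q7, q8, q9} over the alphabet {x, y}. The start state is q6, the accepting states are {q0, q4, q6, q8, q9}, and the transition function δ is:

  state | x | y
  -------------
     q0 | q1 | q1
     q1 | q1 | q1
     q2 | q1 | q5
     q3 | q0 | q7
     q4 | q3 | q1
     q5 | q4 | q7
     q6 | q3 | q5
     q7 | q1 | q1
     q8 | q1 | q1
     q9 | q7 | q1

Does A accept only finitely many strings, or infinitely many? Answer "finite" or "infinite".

finite

The useful states (reachable from q6 and able to reach an accepting state) are {q0, q3, q4, q5, q6}.
Restricted to these states the transition graph has no cycle, so every accepting path has bounded length and L is finite.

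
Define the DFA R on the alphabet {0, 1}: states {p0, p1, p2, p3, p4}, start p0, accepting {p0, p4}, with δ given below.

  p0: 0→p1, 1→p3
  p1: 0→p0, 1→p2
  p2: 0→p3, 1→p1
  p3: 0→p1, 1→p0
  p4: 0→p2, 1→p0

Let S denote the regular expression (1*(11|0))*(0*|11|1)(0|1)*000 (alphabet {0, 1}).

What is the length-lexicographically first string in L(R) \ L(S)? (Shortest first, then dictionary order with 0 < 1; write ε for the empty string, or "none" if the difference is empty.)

The empty string ε is accepted by R but not by S.
Since ε is the unique shortest string, it is the required witness.

ε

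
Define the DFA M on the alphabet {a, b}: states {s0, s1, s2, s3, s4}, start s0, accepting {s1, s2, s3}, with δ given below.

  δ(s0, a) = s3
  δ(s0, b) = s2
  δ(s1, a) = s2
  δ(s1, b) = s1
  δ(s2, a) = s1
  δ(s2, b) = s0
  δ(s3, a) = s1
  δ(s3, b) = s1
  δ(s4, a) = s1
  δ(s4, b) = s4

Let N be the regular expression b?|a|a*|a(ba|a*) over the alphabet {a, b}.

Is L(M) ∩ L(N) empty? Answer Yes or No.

No

The string a is accepted by both M and N.
Hence L(M) ∩ L(N) ≠ ∅.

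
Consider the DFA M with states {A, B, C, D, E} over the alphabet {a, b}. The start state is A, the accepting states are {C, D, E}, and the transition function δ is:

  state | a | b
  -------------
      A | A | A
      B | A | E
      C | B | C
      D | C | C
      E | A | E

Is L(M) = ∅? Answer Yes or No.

Yes

The states reachable from the start state are {A}.
None of the accepting states {C, D, E} is reachable, so no string is accepted and L(M) = ∅.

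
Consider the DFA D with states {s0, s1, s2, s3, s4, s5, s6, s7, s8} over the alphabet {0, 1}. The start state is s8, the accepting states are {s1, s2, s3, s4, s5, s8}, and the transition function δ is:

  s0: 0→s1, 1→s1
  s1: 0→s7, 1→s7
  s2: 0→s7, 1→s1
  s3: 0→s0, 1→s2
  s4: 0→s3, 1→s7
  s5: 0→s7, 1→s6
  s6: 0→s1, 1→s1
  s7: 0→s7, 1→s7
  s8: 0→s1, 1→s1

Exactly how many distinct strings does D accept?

The useful subgraph on states {s1, s8} is acyclic, so L(D) is finite; the longest accepting path visits 2 useful states, giving maximum string length 1.
Counting accepting paths from s8 by length: 1 of length 0, 2 of length 1. Total 3.

3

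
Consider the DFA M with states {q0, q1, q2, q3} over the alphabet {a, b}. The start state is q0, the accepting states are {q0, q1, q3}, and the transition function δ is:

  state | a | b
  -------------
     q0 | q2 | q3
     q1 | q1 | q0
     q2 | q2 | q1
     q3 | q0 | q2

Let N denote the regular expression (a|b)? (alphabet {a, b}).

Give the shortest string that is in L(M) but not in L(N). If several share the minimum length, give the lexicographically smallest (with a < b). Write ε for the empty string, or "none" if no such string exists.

The string ab is accepted by M but not by N.
No shorter string lies in the difference, and ab is the lexicographically first length-2 string in L(M) \ L(N).

ab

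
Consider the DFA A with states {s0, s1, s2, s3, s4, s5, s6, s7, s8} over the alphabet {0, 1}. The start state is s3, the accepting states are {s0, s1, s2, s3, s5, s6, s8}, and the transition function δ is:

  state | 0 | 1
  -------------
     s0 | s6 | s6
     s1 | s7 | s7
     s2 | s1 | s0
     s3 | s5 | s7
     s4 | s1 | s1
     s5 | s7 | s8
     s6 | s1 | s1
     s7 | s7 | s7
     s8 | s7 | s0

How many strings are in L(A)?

The useful subgraph on states {s0, s1, s3, s5, s6, s8} is acyclic, so L(A) is finite; the longest accepting path visits 6 useful states, giving maximum string length 5.
Counting accepting paths from s3 by length: 1 of length 0, 1 of length 1, 1 of length 2, 1 of length 3, 2 of length 4, 4 of length 5. Total 10.

10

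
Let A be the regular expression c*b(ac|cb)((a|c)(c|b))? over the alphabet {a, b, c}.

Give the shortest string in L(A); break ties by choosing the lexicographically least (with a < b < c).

bac

By inspection of the expression, no string of length less than 3 matches, and bac is the lexicographically first match of length 3.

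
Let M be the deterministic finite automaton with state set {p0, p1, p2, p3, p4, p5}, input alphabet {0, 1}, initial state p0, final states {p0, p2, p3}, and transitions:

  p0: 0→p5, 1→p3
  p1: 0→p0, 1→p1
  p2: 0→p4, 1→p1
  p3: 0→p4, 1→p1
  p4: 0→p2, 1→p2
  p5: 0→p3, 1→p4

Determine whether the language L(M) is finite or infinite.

infinite

State p0 is reachable from the start and can reach an accepting state, and it lies on the cycle p0 → p3 → p1 → p0.
Traversing that cycle any number of times yields accepted strings of unbounded length, so the language is infinite.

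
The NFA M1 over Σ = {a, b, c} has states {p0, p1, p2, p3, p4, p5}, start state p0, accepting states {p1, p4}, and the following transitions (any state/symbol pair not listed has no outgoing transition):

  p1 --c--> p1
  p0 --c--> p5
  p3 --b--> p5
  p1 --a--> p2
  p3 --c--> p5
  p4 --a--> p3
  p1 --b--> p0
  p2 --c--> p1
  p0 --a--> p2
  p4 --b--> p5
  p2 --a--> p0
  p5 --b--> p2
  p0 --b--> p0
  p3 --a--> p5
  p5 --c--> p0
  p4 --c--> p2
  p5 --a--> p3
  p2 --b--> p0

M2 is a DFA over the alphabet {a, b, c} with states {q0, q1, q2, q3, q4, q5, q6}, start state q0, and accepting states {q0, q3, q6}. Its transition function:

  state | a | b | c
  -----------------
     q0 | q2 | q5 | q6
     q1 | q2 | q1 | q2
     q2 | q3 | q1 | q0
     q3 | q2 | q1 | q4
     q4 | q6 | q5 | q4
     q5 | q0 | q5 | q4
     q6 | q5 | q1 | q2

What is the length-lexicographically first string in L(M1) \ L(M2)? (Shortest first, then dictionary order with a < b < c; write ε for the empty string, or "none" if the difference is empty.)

The string cbc is accepted by M1 but not by M2.
No shorter string lies in the difference, and cbc is the lexicographically first length-3 string in L(M1) \ L(M2).

cbc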